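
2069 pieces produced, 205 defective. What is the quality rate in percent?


Formula: Quality Rate = Good Pieces / Total Pieces * 100
Good pieces = 2069 - 205 = 1864
QR = 1864 / 2069 * 100 = 90.1%

90.1%


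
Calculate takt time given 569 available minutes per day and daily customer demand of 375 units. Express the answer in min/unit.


Formula: Takt Time = Available Production Time / Customer Demand
Takt = 569 min/day / 375 units/day
Takt = 1.52 min/unit

1.52 min/unit


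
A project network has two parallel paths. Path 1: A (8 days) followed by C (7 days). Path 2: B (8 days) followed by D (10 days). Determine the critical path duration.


Path 1 = 8 + 7 = 15 days
Path 2 = 8 + 10 = 18 days
Duration = max(15, 18) = 18 days

18 days


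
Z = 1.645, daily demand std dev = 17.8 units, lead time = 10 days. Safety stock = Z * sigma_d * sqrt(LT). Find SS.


Formula: SS = z * sigma_d * sqrt(LT)
sqrt(LT) = sqrt(10) = 3.1623
SS = 1.645 * 17.8 * 3.1623
SS = 92.6 units

92.6 units


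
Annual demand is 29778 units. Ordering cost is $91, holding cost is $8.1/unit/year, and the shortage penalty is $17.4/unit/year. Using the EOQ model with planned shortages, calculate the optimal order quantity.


Formula: EOQ* = sqrt(2DS/H) * sqrt((H+P)/P)
Base EOQ = sqrt(2*29778*91/8.1) = 817.98 units
Correction = sqrt((8.1+17.4)/17.4) = 1.21059
EOQ* = 817.98 * 1.21059 = 990.2 units

990.2 units


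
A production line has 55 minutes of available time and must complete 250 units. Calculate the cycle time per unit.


Formula: CT = Available Time / Number of Units
CT = 55 min / 250 units
CT = 0.22 min/unit

0.22 min/unit


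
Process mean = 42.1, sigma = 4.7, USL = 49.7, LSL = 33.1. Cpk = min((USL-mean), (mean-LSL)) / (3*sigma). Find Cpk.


Cpu = (49.7 - 42.1) / (3 * 4.7) = 0.54
Cpl = (42.1 - 33.1) / (3 * 4.7) = 0.64
Cpk = min(0.54, 0.64) = 0.54

0.54


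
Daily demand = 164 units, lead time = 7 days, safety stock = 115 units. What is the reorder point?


Formula: ROP = (Daily Demand * Lead Time) + Safety Stock
Demand during lead time = 164 * 7 = 1148 units
ROP = 1148 + 115 = 1263 units

1263 units


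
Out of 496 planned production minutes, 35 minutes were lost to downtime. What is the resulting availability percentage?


Formula: Availability = (Planned Time - Downtime) / Planned Time * 100
Uptime = 496 - 35 = 461 min
Availability = 461 / 496 * 100 = 92.9%

92.9%


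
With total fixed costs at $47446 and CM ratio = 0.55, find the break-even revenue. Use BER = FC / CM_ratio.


Formula: BER = Fixed Costs / Contribution Margin Ratio
BER = $47446 / 0.55
BER = $86265.45 (to the nearest cent)

$86265.45


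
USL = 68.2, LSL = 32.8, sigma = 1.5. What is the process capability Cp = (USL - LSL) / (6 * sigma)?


Cp = (68.2 - 32.8) / (6 * 1.5)

3.93


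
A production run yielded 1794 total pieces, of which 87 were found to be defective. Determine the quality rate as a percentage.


Formula: Quality Rate = Good Pieces / Total Pieces * 100
Good pieces = 1794 - 87 = 1707
QR = 1707 / 1794 * 100 = 95.2%

95.2%


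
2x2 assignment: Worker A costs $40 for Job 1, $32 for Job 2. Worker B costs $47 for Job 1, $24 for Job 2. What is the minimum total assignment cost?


Option 1: A->1 + B->2 = $40 + $24 = $64
Option 2: A->2 + B->1 = $32 + $47 = $79
Min cost = min($64, $79) = $64

$64


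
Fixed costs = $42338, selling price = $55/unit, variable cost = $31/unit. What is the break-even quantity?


Formula: BEQ = Fixed Costs / (Price - Variable Cost)
Contribution margin = $55 - $31 = $24/unit
BEQ = ceil($42338 / $24/unit) = ceil(1764.08) = 1765 units

1765 units


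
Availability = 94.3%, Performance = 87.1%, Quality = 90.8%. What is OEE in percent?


Formula: OEE = Availability * Performance * Quality / 10000
A * P = 94.3% * 87.1% / 100 = 82.14%
OEE = 82.14% * 90.8% / 100 = 74.6%

74.6%


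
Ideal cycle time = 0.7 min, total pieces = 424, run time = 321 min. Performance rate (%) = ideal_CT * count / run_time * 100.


Formula: Performance = (Ideal CT * Total Count) / Run Time * 100
Ideal output time = 0.7 * 424 = 296.8 min
Performance = 296.8 / 321 * 100 = 92.5%

92.5%


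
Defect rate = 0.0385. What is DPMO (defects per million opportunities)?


DPMO = defect_rate * 1000000 = 0.0385 * 1000000

38500


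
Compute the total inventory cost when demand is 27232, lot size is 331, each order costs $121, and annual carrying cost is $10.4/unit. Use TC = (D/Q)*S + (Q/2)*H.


TC = 27232/331 * 121 + 331/2 * 10.4

$11676.10


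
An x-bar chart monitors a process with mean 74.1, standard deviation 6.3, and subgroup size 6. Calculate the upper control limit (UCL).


UCL = 74.1 + 3 * 6.3 / sqrt(6)

81.82


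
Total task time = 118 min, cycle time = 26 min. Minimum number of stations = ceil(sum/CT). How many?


Formula: N_min = ceil(Sum of Task Times / Cycle Time)
N_min = ceil(118 min / 26 min) = ceil(4.5385)
N_min = 5 stations

5


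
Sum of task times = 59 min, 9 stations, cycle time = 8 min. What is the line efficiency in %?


Formula: Efficiency = Sum of Task Times / (N_stations * CT) * 100
Total station capacity = 9 stations * 8 min = 72 min
Efficiency = 59 / 72 * 100 = 81.9%

81.9%


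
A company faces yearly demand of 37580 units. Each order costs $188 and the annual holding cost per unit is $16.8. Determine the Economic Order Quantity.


Formula: EOQ = sqrt(2 * D * S / H)
Numerator: 2 * 37580 * 188 = 14130080
2DS/H = 14130080 / 16.8 = 841076.2
EOQ = sqrt(841076.2) = 917.1 units

917.1 units


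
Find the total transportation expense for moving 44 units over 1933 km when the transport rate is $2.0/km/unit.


TC = dist * cost * units = 1933 * 2.0 * 44 = $170104.00

$170104.00


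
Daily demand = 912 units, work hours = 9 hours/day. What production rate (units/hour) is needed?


Formula: Production Rate = Daily Demand / Available Hours
Rate = 912 units/day / 9 hours/day
Rate = 101.3 units/hour

101.3 units/hour


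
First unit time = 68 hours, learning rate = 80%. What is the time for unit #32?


Formula: T_n = T_1 * (learning_rate)^(log2(n)) where learning_rate = rate/100
Doublings = log2(32) = 5
T_n = 68 * 0.8^5
T_n = 68 * 0.3277 = 22.3 hours

22.3 hours


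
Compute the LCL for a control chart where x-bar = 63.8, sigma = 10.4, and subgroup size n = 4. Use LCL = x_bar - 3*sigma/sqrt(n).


LCL = 63.8 - 3 * 10.4 / sqrt(4)

48.2


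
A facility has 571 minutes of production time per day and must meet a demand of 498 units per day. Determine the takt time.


Formula: Takt Time = Available Production Time / Customer Demand
Takt = 571 min/day / 498 units/day
Takt = 1.15 min/unit

1.15 min/unit


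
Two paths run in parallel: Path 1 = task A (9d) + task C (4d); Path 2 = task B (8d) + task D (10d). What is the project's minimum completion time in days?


Path 1 = 9 + 4 = 13 days
Path 2 = 8 + 10 = 18 days
Duration = max(13, 18) = 18 days

18 days


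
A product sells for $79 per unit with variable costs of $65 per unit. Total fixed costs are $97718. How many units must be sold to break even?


Formula: BEQ = Fixed Costs / (Price - Variable Cost)
Contribution margin = $79 - $65 = $14/unit
BEQ = ceil($97718 / $14/unit) = ceil(6979.86) = 6980 units

6980 units


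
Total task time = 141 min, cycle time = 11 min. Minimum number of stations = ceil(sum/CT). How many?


Formula: N_min = ceil(Sum of Task Times / Cycle Time)
N_min = ceil(141 min / 11 min) = ceil(12.8182)
N_min = 13 stations

13


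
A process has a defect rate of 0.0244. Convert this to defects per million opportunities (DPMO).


DPMO = defect_rate * 1000000 = 0.0244 * 1000000

24400


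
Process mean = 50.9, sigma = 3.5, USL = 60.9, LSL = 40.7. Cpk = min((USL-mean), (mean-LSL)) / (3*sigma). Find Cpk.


Cpu = (60.9 - 50.9) / (3 * 3.5) = 0.95
Cpl = (50.9 - 40.7) / (3 * 3.5) = 0.97
Cpk = min(0.95, 0.97) = 0.95

0.95


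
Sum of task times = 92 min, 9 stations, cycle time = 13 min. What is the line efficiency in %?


Formula: Efficiency = Sum of Task Times / (N_stations * CT) * 100
Total station capacity = 9 stations * 13 min = 117 min
Efficiency = 92 / 117 * 100 = 78.6%

78.6%


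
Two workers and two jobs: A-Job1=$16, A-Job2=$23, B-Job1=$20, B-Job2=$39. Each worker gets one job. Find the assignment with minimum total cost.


Option 1: A->1 + B->2 = $16 + $39 = $55
Option 2: A->2 + B->1 = $23 + $20 = $43
Min cost = min($55, $43) = $43

$43


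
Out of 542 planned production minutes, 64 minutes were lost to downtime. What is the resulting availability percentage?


Formula: Availability = (Planned Time - Downtime) / Planned Time * 100
Uptime = 542 - 64 = 478 min
Availability = 478 / 542 * 100 = 88.2%

88.2%


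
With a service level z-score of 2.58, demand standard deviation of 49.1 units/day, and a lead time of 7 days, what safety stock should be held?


Formula: SS = z * sigma_d * sqrt(LT)
sqrt(LT) = sqrt(7) = 2.6458
SS = 2.58 * 49.1 * 2.6458
SS = 335.2 units

335.2 units


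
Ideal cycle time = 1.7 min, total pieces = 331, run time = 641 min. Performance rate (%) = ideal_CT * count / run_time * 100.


Formula: Performance = (Ideal CT * Total Count) / Run Time * 100
Ideal output time = 1.7 * 331 = 562.7 min
Performance = 562.7 / 641 * 100 = 87.8%

87.8%


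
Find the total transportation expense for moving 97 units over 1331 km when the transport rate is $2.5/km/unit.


TC = dist * cost * units = 1331 * 2.5 * 97 = $322767.50

$322767.50


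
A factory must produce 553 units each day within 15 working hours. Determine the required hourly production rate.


Formula: Production Rate = Daily Demand / Available Hours
Rate = 553 units/day / 15 hours/day
Rate = 36.9 units/hour

36.9 units/hour


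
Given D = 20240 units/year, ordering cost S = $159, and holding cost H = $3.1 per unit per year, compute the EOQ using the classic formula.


Formula: EOQ = sqrt(2 * D * S / H)
Numerator: 2 * 20240 * 159 = 6436320
2DS/H = 6436320 / 3.1 = 2076232.3
EOQ = sqrt(2076232.3) = 1440.9 units

1440.9 units


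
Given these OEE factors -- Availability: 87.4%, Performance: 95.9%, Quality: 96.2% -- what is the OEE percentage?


Formula: OEE = Availability * Performance * Quality / 10000
A * P = 87.4% * 95.9% / 100 = 83.82%
OEE = 83.82% * 96.2% / 100 = 80.6%

80.6%


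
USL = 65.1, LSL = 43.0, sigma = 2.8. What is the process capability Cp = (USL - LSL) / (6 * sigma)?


Cp = (65.1 - 43.0) / (6 * 2.8)

1.32


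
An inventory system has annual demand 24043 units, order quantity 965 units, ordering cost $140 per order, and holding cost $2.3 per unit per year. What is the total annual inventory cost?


TC = 24043/965 * 140 + 965/2 * 2.3

$4597.85


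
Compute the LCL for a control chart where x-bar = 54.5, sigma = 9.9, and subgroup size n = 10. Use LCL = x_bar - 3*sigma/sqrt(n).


LCL = 54.5 - 3 * 9.9 / sqrt(10)

45.11


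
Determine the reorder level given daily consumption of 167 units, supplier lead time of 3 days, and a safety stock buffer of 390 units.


Formula: ROP = (Daily Demand * Lead Time) + Safety Stock
Demand during lead time = 167 * 3 = 501 units
ROP = 501 + 390 = 891 units

891 units


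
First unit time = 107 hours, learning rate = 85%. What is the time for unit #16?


Formula: T_n = T_1 * (learning_rate)^(log2(n)) where learning_rate = rate/100
Doublings = log2(16) = 4
T_n = 107 * 0.85^4
T_n = 107 * 0.522 = 55.9 hours

55.9 hours


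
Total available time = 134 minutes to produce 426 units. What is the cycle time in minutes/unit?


Formula: CT = Available Time / Number of Units
CT = 134 min / 426 units
CT = 0.31 min/unit

0.31 min/unit


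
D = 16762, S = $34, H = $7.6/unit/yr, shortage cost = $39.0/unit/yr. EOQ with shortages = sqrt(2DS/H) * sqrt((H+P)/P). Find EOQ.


Formula: EOQ* = sqrt(2DS/H) * sqrt((H+P)/P)
Base EOQ = sqrt(2*16762*34/7.6) = 387.27 units
Correction = sqrt((7.6+39.0)/39.0) = 1.0931
EOQ* = 387.27 * 1.0931 = 423.3 units

423.3 units


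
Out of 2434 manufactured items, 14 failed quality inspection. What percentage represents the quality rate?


Formula: Quality Rate = Good Pieces / Total Pieces * 100
Good pieces = 2434 - 14 = 2420
QR = 2420 / 2434 * 100 = 99.4%

99.4%


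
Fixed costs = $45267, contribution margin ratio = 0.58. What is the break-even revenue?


Formula: BER = Fixed Costs / Contribution Margin Ratio
BER = $45267 / 0.58
BER = $78046.55 (to the nearest cent)

$78046.55


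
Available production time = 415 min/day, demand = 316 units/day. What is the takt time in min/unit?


Formula: Takt Time = Available Production Time / Customer Demand
Takt = 415 min/day / 316 units/day
Takt = 1.31 min/unit

1.31 min/unit


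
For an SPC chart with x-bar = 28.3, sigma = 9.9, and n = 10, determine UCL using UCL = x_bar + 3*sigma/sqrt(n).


UCL = 28.3 + 3 * 9.9 / sqrt(10)

37.69


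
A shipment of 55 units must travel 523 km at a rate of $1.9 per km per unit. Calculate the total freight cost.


TC = dist * cost * units = 523 * 1.9 * 55 = $54653.50

$54653.50


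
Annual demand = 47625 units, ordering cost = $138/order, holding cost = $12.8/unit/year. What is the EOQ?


Formula: EOQ = sqrt(2 * D * S / H)
Numerator: 2 * 47625 * 138 = 13144500
2DS/H = 13144500 / 12.8 = 1026914.1
EOQ = sqrt(1026914.1) = 1013.4 units

1013.4 units


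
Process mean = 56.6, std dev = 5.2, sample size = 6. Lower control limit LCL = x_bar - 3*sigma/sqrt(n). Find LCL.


LCL = 56.6 - 3 * 5.2 / sqrt(6)

50.23


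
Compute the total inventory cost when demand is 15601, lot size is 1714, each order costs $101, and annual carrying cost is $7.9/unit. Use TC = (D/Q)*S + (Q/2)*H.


TC = 15601/1714 * 101 + 1714/2 * 7.9

$7689.61


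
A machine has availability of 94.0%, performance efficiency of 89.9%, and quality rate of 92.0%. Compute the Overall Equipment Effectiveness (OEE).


Formula: OEE = Availability * Performance * Quality / 10000
A * P = 94.0% * 89.9% / 100 = 84.51%
OEE = 84.51% * 92.0% / 100 = 77.7%

77.7%


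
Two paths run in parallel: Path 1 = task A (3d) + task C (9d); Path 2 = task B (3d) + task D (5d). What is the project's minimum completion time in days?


Path 1 = 3 + 9 = 12 days
Path 2 = 3 + 5 = 8 days
Duration = max(12, 8) = 12 days

12 days


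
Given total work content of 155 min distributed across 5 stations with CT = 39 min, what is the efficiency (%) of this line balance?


Formula: Efficiency = Sum of Task Times / (N_stations * CT) * 100
Total station capacity = 5 stations * 39 min = 195 min
Efficiency = 155 / 195 * 100 = 79.5%

79.5%


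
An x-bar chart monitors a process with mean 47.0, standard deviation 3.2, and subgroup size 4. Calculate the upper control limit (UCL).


UCL = 47.0 + 3 * 3.2 / sqrt(4)

51.8


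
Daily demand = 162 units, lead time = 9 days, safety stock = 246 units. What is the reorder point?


Formula: ROP = (Daily Demand * Lead Time) + Safety Stock
Demand during lead time = 162 * 9 = 1458 units
ROP = 1458 + 246 = 1704 units

1704 units


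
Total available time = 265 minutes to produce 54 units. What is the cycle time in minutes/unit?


Formula: CT = Available Time / Number of Units
CT = 265 min / 54 units
CT = 4.91 min/unit

4.91 min/unit


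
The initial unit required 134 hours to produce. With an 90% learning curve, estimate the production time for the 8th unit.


Formula: T_n = T_1 * (learning_rate)^(log2(n)) where learning_rate = rate/100
Doublings = log2(8) = 3
T_n = 134 * 0.9^3
T_n = 134 * 0.729 = 97.7 hours

97.7 hours


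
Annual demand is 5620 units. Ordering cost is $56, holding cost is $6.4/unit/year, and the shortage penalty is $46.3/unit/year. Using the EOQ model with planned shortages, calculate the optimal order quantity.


Formula: EOQ* = sqrt(2DS/H) * sqrt((H+P)/P)
Base EOQ = sqrt(2*5620*56/6.4) = 313.61 units
Correction = sqrt((6.4+46.3)/46.3) = 1.06688
EOQ* = 313.61 * 1.06688 = 334.6 units

334.6 units


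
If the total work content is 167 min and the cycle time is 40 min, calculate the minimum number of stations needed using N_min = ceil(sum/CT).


Formula: N_min = ceil(Sum of Task Times / Cycle Time)
N_min = ceil(167 min / 40 min) = ceil(4.175)
N_min = 5 stations

5


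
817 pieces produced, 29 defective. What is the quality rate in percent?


Formula: Quality Rate = Good Pieces / Total Pieces * 100
Good pieces = 817 - 29 = 788
QR = 788 / 817 * 100 = 96.5%

96.5%


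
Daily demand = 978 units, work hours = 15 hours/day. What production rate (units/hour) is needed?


Formula: Production Rate = Daily Demand / Available Hours
Rate = 978 units/day / 15 hours/day
Rate = 65.2 units/hour

65.2 units/hour


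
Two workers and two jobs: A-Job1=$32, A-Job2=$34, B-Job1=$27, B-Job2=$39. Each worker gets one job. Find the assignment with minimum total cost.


Option 1: A->1 + B->2 = $32 + $39 = $71
Option 2: A->2 + B->1 = $34 + $27 = $61
Min cost = min($71, $61) = $61

$61


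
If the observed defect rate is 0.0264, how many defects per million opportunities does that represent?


DPMO = defect_rate * 1000000 = 0.0264 * 1000000

26400


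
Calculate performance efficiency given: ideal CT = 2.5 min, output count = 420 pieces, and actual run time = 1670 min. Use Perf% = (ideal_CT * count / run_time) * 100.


Formula: Performance = (Ideal CT * Total Count) / Run Time * 100
Ideal output time = 2.5 * 420 = 1050.0 min
Performance = 1050.0 / 1670 * 100 = 62.9%

62.9%


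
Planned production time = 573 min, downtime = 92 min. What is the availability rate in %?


Formula: Availability = (Planned Time - Downtime) / Planned Time * 100
Uptime = 573 - 92 = 481 min
Availability = 481 / 573 * 100 = 83.9%

83.9%


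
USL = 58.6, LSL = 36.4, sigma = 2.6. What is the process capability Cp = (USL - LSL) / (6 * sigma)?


Cp = (58.6 - 36.4) / (6 * 2.6)

1.42


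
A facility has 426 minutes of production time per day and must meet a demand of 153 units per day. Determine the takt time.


Formula: Takt Time = Available Production Time / Customer Demand
Takt = 426 min/day / 153 units/day
Takt = 2.78 min/unit

2.78 min/unit


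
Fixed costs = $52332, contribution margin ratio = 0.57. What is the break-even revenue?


Formula: BER = Fixed Costs / Contribution Margin Ratio
BER = $52332 / 0.57
BER = $91810.53 (to the nearest cent)

$91810.53


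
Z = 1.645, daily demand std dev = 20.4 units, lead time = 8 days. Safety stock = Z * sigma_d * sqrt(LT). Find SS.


Formula: SS = z * sigma_d * sqrt(LT)
sqrt(LT) = sqrt(8) = 2.8284
SS = 1.645 * 20.4 * 2.8284
SS = 94.9 units

94.9 units


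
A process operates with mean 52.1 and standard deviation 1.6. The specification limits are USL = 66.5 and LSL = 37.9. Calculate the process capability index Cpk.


Cpu = (66.5 - 52.1) / (3 * 1.6) = 3.0
Cpl = (52.1 - 37.9) / (3 * 1.6) = 2.96
Cpk = min(3.0, 2.96) = 2.96

2.96


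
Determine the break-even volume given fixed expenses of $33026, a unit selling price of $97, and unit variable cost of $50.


Formula: BEQ = Fixed Costs / (Price - Variable Cost)
Contribution margin = $97 - $50 = $47/unit
BEQ = ceil($33026 / $47/unit) = ceil(702.68) = 703 units

703 units


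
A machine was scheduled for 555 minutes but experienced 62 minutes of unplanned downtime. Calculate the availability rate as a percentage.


Formula: Availability = (Planned Time - Downtime) / Planned Time * 100
Uptime = 555 - 62 = 493 min
Availability = 493 / 555 * 100 = 88.8%

88.8%


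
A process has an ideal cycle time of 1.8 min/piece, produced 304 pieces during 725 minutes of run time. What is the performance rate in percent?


Formula: Performance = (Ideal CT * Total Count) / Run Time * 100
Ideal output time = 1.8 * 304 = 547.2 min
Performance = 547.2 / 725 * 100 = 75.5%

75.5%


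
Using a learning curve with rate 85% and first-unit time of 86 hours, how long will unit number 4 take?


Formula: T_n = T_1 * (learning_rate)^(log2(n)) where learning_rate = rate/100
Doublings = log2(4) = 2
T_n = 86 * 0.85^2
T_n = 86 * 0.7225 = 62.1 hours

62.1 hours


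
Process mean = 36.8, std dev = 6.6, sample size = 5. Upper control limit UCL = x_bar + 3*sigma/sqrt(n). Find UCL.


UCL = 36.8 + 3 * 6.6 / sqrt(5)

45.65


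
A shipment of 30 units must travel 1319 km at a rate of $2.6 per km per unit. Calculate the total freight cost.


TC = dist * cost * units = 1319 * 2.6 * 30 = $102882.00

$102882.00


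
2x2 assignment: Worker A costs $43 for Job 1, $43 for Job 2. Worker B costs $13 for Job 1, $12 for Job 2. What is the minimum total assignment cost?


Option 1: A->1 + B->2 = $43 + $12 = $55
Option 2: A->2 + B->1 = $43 + $13 = $56
Min cost = min($55, $56) = $55

$55


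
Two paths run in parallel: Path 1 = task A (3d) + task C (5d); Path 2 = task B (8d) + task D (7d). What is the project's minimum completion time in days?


Path 1 = 3 + 5 = 8 days
Path 2 = 8 + 7 = 15 days
Duration = max(8, 15) = 15 days

15 days


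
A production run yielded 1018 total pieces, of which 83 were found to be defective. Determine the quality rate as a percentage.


Formula: Quality Rate = Good Pieces / Total Pieces * 100
Good pieces = 1018 - 83 = 935
QR = 935 / 1018 * 100 = 91.8%

91.8%


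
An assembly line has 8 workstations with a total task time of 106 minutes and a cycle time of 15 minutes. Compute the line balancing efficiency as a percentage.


Formula: Efficiency = Sum of Task Times / (N_stations * CT) * 100
Total station capacity = 8 stations * 15 min = 120 min
Efficiency = 106 / 120 * 100 = 88.3%

88.3%


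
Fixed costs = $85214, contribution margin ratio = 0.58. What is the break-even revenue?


Formula: BER = Fixed Costs / Contribution Margin Ratio
BER = $85214 / 0.58
BER = $146920.69 (to the nearest cent)

$146920.69


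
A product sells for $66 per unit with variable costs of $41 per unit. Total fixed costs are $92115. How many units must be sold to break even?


Formula: BEQ = Fixed Costs / (Price - Variable Cost)
Contribution margin = $66 - $41 = $25/unit
BEQ = ceil($92115 / $25/unit) = ceil(3684.6) = 3685 units

3685 units


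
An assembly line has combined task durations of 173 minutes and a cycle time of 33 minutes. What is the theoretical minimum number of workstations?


Formula: N_min = ceil(Sum of Task Times / Cycle Time)
N_min = ceil(173 min / 33 min) = ceil(5.2424)
N_min = 6 stations

6


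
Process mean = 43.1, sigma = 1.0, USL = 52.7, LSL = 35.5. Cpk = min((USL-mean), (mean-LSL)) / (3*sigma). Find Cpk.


Cpu = (52.7 - 43.1) / (3 * 1.0) = 3.2
Cpl = (43.1 - 35.5) / (3 * 1.0) = 2.53
Cpk = min(3.2, 2.53) = 2.53

2.53


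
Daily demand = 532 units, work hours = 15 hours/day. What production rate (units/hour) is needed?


Formula: Production Rate = Daily Demand / Available Hours
Rate = 532 units/day / 15 hours/day
Rate = 35.5 units/hour

35.5 units/hour


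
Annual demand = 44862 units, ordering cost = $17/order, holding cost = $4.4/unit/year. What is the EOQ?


Formula: EOQ = sqrt(2 * D * S / H)
Numerator: 2 * 44862 * 17 = 1525308
2DS/H = 1525308 / 4.4 = 346660.9
EOQ = sqrt(346660.9) = 588.8 units

588.8 units


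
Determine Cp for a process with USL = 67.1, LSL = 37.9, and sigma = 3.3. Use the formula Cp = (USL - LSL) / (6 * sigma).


Cp = (67.1 - 37.9) / (6 * 3.3)

1.47


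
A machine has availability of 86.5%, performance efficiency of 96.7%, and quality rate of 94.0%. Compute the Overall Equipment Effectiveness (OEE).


Formula: OEE = Availability * Performance * Quality / 10000
A * P = 86.5% * 96.7% / 100 = 83.65%
OEE = 83.65% * 94.0% / 100 = 78.6%

78.6%


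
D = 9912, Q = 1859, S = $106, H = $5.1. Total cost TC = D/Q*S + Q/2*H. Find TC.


TC = 9912/1859 * 106 + 1859/2 * 5.1

$5305.63


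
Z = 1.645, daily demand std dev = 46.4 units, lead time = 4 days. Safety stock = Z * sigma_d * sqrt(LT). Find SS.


Formula: SS = z * sigma_d * sqrt(LT)
sqrt(LT) = sqrt(4) = 2.0
SS = 1.645 * 46.4 * 2.0
SS = 152.7 units

152.7 units


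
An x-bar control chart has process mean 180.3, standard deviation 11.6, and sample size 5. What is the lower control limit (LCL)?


LCL = 180.3 - 3 * 11.6 / sqrt(5)

164.74


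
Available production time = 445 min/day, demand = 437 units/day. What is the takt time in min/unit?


Formula: Takt Time = Available Production Time / Customer Demand
Takt = 445 min/day / 437 units/day
Takt = 1.02 min/unit

1.02 min/unit


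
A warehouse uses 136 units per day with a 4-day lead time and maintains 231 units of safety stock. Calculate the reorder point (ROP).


Formula: ROP = (Daily Demand * Lead Time) + Safety Stock
Demand during lead time = 136 * 4 = 544 units
ROP = 544 + 231 = 775 units

775 units


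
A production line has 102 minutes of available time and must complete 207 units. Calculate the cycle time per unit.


Formula: CT = Available Time / Number of Units
CT = 102 min / 207 units
CT = 0.49 min/unit

0.49 min/unit


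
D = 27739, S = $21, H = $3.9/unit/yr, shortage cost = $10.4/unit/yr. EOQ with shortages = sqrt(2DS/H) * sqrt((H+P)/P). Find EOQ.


Formula: EOQ* = sqrt(2DS/H) * sqrt((H+P)/P)
Base EOQ = sqrt(2*27739*21/3.9) = 546.56 units
Correction = sqrt((3.9+10.4)/10.4) = 1.1726
EOQ* = 546.56 * 1.1726 = 640.9 units

640.9 units


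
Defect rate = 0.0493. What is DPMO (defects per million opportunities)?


DPMO = defect_rate * 1000000 = 0.0493 * 1000000

49300


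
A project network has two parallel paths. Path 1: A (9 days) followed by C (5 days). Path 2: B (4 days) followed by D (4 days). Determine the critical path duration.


Path 1 = 9 + 5 = 14 days
Path 2 = 4 + 4 = 8 days
Duration = max(14, 8) = 14 days

14 days


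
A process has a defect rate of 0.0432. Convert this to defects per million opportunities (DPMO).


DPMO = defect_rate * 1000000 = 0.0432 * 1000000

43200


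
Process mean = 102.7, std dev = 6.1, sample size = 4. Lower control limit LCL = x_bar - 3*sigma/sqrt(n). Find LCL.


LCL = 102.7 - 3 * 6.1 / sqrt(4)

93.55


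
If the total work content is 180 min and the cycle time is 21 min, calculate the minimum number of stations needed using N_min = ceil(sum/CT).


Formula: N_min = ceil(Sum of Task Times / Cycle Time)
N_min = ceil(180 min / 21 min) = ceil(8.5714)
N_min = 9 stations

9


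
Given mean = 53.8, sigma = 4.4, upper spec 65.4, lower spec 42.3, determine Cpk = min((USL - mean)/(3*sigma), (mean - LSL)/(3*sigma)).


Cpu = (65.4 - 53.8) / (3 * 4.4) = 0.88
Cpl = (53.8 - 42.3) / (3 * 4.4) = 0.87
Cpk = min(0.88, 0.87) = 0.87

0.87


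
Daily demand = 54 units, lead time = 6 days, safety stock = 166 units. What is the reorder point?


Formula: ROP = (Daily Demand * Lead Time) + Safety Stock
Demand during lead time = 54 * 6 = 324 units
ROP = 324 + 166 = 490 units

490 units


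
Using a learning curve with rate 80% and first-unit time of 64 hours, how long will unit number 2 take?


Formula: T_n = T_1 * (learning_rate)^(log2(n)) where learning_rate = rate/100
Doublings = log2(2) = 1
T_n = 64 * 0.8^1
T_n = 64 * 0.8 = 51.2 hours

51.2 hours


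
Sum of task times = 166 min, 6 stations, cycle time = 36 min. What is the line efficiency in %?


Formula: Efficiency = Sum of Task Times / (N_stations * CT) * 100
Total station capacity = 6 stations * 36 min = 216 min
Efficiency = 166 / 216 * 100 = 76.9%

76.9%


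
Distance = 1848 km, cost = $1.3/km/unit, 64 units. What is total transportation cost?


TC = dist * cost * units = 1848 * 1.3 * 64 = $153753.60

$153753.60


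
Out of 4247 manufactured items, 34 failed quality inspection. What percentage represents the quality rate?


Formula: Quality Rate = Good Pieces / Total Pieces * 100
Good pieces = 4247 - 34 = 4213
QR = 4213 / 4247 * 100 = 99.2%

99.2%


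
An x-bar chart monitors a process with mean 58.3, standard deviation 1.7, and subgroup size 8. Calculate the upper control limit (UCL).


UCL = 58.3 + 3 * 1.7 / sqrt(8)

60.1


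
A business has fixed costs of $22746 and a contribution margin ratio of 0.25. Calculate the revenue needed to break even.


Formula: BER = Fixed Costs / Contribution Margin Ratio
BER = $22746 / 0.25
BER = $90984.00 (to the nearest cent)

$90984.00


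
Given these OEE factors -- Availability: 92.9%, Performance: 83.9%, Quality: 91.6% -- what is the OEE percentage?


Formula: OEE = Availability * Performance * Quality / 10000
A * P = 92.9% * 83.9% / 100 = 77.94%
OEE = 77.94% * 91.6% / 100 = 71.4%

71.4%


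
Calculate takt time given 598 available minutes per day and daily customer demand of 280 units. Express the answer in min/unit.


Formula: Takt Time = Available Production Time / Customer Demand
Takt = 598 min/day / 280 units/day
Takt = 2.14 min/unit

2.14 min/unit


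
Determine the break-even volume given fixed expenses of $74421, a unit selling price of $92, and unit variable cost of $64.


Formula: BEQ = Fixed Costs / (Price - Variable Cost)
Contribution margin = $92 - $64 = $28/unit
BEQ = ceil($74421 / $28/unit) = ceil(2657.89) = 2658 units

2658 units


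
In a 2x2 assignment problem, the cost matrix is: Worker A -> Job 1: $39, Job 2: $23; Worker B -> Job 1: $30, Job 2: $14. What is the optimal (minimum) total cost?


Option 1: A->1 + B->2 = $39 + $14 = $53
Option 2: A->2 + B->1 = $23 + $30 = $53
Min cost = min($53, $53) = $53

$53


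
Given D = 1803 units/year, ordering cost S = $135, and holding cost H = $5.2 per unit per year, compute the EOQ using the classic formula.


Formula: EOQ = sqrt(2 * D * S / H)
Numerator: 2 * 1803 * 135 = 486810
2DS/H = 486810 / 5.2 = 93617.3
EOQ = sqrt(93617.3) = 306.0 units

306.0 units


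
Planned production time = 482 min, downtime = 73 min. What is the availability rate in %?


Formula: Availability = (Planned Time - Downtime) / Planned Time * 100
Uptime = 482 - 73 = 409 min
Availability = 409 / 482 * 100 = 84.9%

84.9%


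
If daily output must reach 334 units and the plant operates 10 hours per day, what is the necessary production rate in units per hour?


Formula: Production Rate = Daily Demand / Available Hours
Rate = 334 units/day / 10 hours/day
Rate = 33.4 units/hour

33.4 units/hour


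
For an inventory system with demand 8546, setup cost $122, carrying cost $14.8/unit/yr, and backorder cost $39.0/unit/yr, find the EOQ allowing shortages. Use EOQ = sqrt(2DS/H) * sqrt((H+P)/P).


Formula: EOQ* = sqrt(2DS/H) * sqrt((H+P)/P)
Base EOQ = sqrt(2*8546*122/14.8) = 375.36 units
Correction = sqrt((14.8+39.0)/39.0) = 1.17452
EOQ* = 375.36 * 1.17452 = 440.9 units

440.9 units


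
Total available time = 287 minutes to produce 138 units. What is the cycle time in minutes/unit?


Formula: CT = Available Time / Number of Units
CT = 287 min / 138 units
CT = 2.08 min/unit

2.08 min/unit


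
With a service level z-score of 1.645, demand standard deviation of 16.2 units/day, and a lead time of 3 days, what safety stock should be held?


Formula: SS = z * sigma_d * sqrt(LT)
sqrt(LT) = sqrt(3) = 1.7321
SS = 1.645 * 16.2 * 1.7321
SS = 46.2 units

46.2 units


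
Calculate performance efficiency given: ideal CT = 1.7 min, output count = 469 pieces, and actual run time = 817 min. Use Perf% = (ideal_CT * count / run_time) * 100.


Formula: Performance = (Ideal CT * Total Count) / Run Time * 100
Ideal output time = 1.7 * 469 = 797.3 min
Performance = 797.3 / 817 * 100 = 97.6%

97.6%


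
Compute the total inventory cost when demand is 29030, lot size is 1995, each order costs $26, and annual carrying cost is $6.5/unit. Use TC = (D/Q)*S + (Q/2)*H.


TC = 29030/1995 * 26 + 1995/2 * 6.5

$6862.09


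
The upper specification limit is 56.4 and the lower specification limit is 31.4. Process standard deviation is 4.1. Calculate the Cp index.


Cp = (56.4 - 31.4) / (6 * 4.1)

1.02


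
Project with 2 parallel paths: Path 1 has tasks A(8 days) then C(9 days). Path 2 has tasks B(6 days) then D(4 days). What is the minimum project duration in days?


Path 1 = 8 + 9 = 17 days
Path 2 = 6 + 4 = 10 days
Duration = max(17, 10) = 17 days

17 days


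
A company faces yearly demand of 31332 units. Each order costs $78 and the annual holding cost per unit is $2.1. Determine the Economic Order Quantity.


Formula: EOQ = sqrt(2 * D * S / H)
Numerator: 2 * 31332 * 78 = 4887792
2DS/H = 4887792 / 2.1 = 2327520.0
EOQ = sqrt(2327520.0) = 1525.6 units

1525.6 units


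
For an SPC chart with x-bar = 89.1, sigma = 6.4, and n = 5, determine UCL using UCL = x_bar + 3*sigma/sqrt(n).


UCL = 89.1 + 3 * 6.4 / sqrt(5)

97.69


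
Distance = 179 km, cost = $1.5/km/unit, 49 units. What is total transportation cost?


TC = dist * cost * units = 179 * 1.5 * 49 = $13156.50

$13156.50


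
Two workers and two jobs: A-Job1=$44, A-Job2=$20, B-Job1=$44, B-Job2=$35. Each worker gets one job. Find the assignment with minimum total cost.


Option 1: A->1 + B->2 = $44 + $35 = $79
Option 2: A->2 + B->1 = $20 + $44 = $64
Min cost = min($79, $64) = $64

$64


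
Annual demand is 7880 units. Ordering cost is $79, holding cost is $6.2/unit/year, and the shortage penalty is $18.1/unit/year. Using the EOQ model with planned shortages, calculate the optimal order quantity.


Formula: EOQ* = sqrt(2DS/H) * sqrt((H+P)/P)
Base EOQ = sqrt(2*7880*79/6.2) = 448.12 units
Correction = sqrt((6.2+18.1)/18.1) = 1.15868
EOQ* = 448.12 * 1.15868 = 519.2 units

519.2 units


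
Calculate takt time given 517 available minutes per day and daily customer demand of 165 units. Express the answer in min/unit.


Formula: Takt Time = Available Production Time / Customer Demand
Takt = 517 min/day / 165 units/day
Takt = 3.13 min/unit

3.13 min/unit


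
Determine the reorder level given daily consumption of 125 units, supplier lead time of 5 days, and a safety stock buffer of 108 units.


Formula: ROP = (Daily Demand * Lead Time) + Safety Stock
Demand during lead time = 125 * 5 = 625 units
ROP = 625 + 108 = 733 units

733 units


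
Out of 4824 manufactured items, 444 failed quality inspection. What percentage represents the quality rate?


Formula: Quality Rate = Good Pieces / Total Pieces * 100
Good pieces = 4824 - 444 = 4380
QR = 4380 / 4824 * 100 = 90.8%

90.8%


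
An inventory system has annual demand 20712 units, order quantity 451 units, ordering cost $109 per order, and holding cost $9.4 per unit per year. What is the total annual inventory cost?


TC = 20712/451 * 109 + 451/2 * 9.4

$7125.48


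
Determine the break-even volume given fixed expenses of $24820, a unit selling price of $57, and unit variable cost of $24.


Formula: BEQ = Fixed Costs / (Price - Variable Cost)
Contribution margin = $57 - $24 = $33/unit
BEQ = ceil($24820 / $33/unit) = ceil(752.12) = 753 units

753 units


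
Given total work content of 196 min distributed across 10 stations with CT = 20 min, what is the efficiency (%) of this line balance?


Formula: Efficiency = Sum of Task Times / (N_stations * CT) * 100
Total station capacity = 10 stations * 20 min = 200 min
Efficiency = 196 / 200 * 100 = 98.0%

98.0%


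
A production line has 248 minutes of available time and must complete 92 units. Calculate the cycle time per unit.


Formula: CT = Available Time / Number of Units
CT = 248 min / 92 units
CT = 2.7 min/unit

2.7 min/unit


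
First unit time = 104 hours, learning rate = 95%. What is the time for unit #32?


Formula: T_n = T_1 * (learning_rate)^(log2(n)) where learning_rate = rate/100
Doublings = log2(32) = 5
T_n = 104 * 0.95^5
T_n = 104 * 0.7738 = 80.5 hours

80.5 hours


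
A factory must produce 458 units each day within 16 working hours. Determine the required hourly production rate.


Formula: Production Rate = Daily Demand / Available Hours
Rate = 458 units/day / 16 hours/day
Rate = 28.6 units/hour

28.6 units/hour


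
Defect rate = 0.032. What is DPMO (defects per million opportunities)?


DPMO = defect_rate * 1000000 = 0.032 * 1000000

32000


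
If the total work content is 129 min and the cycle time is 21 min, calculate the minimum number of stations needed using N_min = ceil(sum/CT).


Formula: N_min = ceil(Sum of Task Times / Cycle Time)
N_min = ceil(129 min / 21 min) = ceil(6.1429)
N_min = 7 stations

7


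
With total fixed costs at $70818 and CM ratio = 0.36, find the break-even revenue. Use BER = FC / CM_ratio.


Formula: BER = Fixed Costs / Contribution Margin Ratio
BER = $70818 / 0.36
BER = $196716.67 (to the nearest cent)

$196716.67


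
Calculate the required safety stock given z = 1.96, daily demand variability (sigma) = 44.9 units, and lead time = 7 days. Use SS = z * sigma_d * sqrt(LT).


Formula: SS = z * sigma_d * sqrt(LT)
sqrt(LT) = sqrt(7) = 2.6458
SS = 1.96 * 44.9 * 2.6458
SS = 232.8 units

232.8 units


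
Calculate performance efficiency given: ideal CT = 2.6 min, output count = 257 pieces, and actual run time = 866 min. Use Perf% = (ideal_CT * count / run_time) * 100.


Formula: Performance = (Ideal CT * Total Count) / Run Time * 100
Ideal output time = 2.6 * 257 = 668.2 min
Performance = 668.2 / 866 * 100 = 77.2%

77.2%


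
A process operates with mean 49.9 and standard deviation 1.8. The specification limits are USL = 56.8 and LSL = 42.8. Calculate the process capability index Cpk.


Cpu = (56.8 - 49.9) / (3 * 1.8) = 1.28
Cpl = (49.9 - 42.8) / (3 * 1.8) = 1.31
Cpk = min(1.28, 1.31) = 1.28

1.28


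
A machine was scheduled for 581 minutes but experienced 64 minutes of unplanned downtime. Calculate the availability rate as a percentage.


Formula: Availability = (Planned Time - Downtime) / Planned Time * 100
Uptime = 581 - 64 = 517 min
Availability = 517 / 581 * 100 = 89.0%

89.0%


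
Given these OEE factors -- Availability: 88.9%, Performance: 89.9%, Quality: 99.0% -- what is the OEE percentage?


Formula: OEE = Availability * Performance * Quality / 10000
A * P = 88.9% * 89.9% / 100 = 79.92%
OEE = 79.92% * 99.0% / 100 = 79.1%

79.1%


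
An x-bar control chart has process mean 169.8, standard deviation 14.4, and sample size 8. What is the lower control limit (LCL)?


LCL = 169.8 - 3 * 14.4 / sqrt(8)

154.53


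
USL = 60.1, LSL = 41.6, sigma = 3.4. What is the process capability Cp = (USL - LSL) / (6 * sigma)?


Cp = (60.1 - 41.6) / (6 * 3.4)

0.91


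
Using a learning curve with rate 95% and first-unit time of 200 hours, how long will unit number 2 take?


Formula: T_n = T_1 * (learning_rate)^(log2(n)) where learning_rate = rate/100
Doublings = log2(2) = 1
T_n = 200 * 0.95^1
T_n = 200 * 0.95 = 190.0 hours

190.0 hours


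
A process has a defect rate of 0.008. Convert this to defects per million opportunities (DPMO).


DPMO = defect_rate * 1000000 = 0.008 * 1000000

8000


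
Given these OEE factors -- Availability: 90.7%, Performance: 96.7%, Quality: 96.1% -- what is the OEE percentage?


Formula: OEE = Availability * Performance * Quality / 10000
A * P = 90.7% * 96.7% / 100 = 87.71%
OEE = 87.71% * 96.1% / 100 = 84.3%

84.3%


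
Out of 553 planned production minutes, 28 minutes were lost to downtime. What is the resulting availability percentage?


Formula: Availability = (Planned Time - Downtime) / Planned Time * 100
Uptime = 553 - 28 = 525 min
Availability = 525 / 553 * 100 = 94.9%

94.9%


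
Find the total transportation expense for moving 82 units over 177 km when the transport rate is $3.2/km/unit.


TC = dist * cost * units = 177 * 3.2 * 82 = $46444.80

$46444.80


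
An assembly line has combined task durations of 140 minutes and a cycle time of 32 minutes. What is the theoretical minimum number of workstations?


Formula: N_min = ceil(Sum of Task Times / Cycle Time)
N_min = ceil(140 min / 32 min) = ceil(4.375)
N_min = 5 stations

5
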